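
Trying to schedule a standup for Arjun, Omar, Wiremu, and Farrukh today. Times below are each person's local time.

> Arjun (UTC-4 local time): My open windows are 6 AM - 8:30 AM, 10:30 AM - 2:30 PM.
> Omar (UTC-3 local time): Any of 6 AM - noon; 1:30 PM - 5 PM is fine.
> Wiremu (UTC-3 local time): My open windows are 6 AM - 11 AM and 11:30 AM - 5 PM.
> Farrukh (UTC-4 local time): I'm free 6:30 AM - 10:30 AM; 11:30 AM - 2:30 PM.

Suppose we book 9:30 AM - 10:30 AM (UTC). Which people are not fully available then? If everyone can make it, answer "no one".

Arjun, Farrukh

Arjun in UTC: 10:00-12:30, 14:30-18:30 (add 4h to convert from UTC-4).
Omar in UTC: 09:00-15:00, 16:30-20:00 (add 3h to convert from UTC-3).
Wiremu in UTC: 09:00-14:00, 14:30-20:00 (add 3h to convert from UTC-3).
Farrukh in UTC: 10:30-14:30, 15:30-18:30 (add 4h to convert from UTC-4).
Arjun: not fully free for 09:30-10:30. Omar: free for 09:30-10:30. Wiremu: free for 09:30-10:30. Farrukh: not fully free for 09:30-10:30.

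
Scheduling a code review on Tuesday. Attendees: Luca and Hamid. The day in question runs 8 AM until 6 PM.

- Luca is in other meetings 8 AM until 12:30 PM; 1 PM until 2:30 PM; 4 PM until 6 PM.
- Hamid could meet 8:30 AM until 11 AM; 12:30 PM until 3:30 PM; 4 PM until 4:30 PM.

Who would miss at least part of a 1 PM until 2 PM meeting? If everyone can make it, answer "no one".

Luca free: 12:30-13:00, 14:30-16:00 (invert busy blocks within the working day).
Hamid free: 08:30-11:00, 12:30-15:30, 16:00-16:30.
Luca: not fully free for 13:00-14:00. Hamid: free for 13:00-14:00.

Luca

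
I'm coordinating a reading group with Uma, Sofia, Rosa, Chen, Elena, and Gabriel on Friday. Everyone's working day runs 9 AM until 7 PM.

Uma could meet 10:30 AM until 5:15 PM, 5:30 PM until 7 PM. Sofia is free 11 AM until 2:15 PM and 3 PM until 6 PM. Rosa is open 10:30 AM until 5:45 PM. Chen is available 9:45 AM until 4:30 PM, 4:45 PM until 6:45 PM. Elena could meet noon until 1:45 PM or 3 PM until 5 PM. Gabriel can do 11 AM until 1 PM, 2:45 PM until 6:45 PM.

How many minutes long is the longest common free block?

Uma ∩ Sofia: 11:00-14:15, 15:00-17:15, 17:30-18:00.
Uma ∩ Sofia ∩ Rosa: 11:00-14:15, 15:00-17:15, 17:30-17:45.
Uma ∩ Sofia ∩ Rosa ∩ Chen: 11:00-14:15, 15:00-16:30, 16:45-17:15, 17:30-17:45.
Uma ∩ Sofia ∩ Rosa ∩ Chen ∩ Elena: 12:00-13:45, 15:00-16:30, 16:45-17:00.
Uma ∩ Sofia ∩ Rosa ∩ Chen ∩ Elena ∩ Gabriel: 12:00-13:00, 15:00-16:30, 16:45-17:00.
The longest is 15:00-16:30 at 90 minutes.

90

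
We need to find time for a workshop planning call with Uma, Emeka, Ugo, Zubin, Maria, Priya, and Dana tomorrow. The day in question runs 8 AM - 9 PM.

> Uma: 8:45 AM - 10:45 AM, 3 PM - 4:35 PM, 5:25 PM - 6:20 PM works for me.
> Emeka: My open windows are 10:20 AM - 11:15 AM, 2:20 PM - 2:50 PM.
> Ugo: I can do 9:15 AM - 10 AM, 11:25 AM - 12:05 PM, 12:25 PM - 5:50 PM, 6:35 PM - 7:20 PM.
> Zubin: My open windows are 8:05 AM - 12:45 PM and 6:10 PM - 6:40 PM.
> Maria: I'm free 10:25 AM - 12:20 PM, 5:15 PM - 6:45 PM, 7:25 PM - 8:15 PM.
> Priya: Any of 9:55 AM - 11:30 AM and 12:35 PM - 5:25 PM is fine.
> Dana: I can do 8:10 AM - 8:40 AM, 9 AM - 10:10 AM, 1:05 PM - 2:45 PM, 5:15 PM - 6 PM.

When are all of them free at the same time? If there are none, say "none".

none

Uma ∩ Emeka: 10:20-10:45.
Uma ∩ Emeka ∩ Ugo: ∅.
Uma ∩ Emeka ∩ Ugo ∩ Zubin: ∅.
Uma ∩ Emeka ∩ Ugo ∩ Zubin ∩ Maria: ∅.
Uma ∩ Emeka ∩ Ugo ∩ Zubin ∩ Maria ∩ Priya: ∅.
Uma ∩ Emeka ∩ Ugo ∩ Zubin ∩ Maria ∩ Priya ∩ Dana: ∅.
There is no time when everyone is free.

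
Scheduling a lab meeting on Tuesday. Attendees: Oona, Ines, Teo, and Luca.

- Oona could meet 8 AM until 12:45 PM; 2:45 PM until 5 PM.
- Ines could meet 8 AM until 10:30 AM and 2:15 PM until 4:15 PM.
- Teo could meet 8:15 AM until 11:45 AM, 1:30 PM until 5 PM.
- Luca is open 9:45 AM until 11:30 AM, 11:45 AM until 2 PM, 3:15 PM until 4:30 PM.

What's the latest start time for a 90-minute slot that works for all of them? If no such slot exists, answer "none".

none

Oona ∩ Ines: 08:00-10:30, 14:45-16:15.
Oona ∩ Ines ∩ Teo: 08:15-10:30, 14:45-16:15.
Oona ∩ Ines ∩ Teo ∩ Luca: 09:45-10:30, 15:15-16:15.
No common window is at least 90 minutes long.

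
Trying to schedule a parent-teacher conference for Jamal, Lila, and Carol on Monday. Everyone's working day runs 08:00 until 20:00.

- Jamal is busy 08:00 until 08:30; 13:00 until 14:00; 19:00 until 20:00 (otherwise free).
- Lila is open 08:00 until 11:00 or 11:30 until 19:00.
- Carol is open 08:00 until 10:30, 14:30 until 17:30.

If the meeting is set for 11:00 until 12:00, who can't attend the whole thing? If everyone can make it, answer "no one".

Carol, Lila

Jamal free: 08:30-13:00, 14:00-19:00 (invert busy blocks within the working day).
Lila free: 08:00-11:00, 11:30-19:00.
Carol free: 08:00-10:30, 14:30-17:30.
Jamal: free for 11:00-12:00. Lila: not fully free for 11:00-12:00. Carol: not fully free for 11:00-12:00.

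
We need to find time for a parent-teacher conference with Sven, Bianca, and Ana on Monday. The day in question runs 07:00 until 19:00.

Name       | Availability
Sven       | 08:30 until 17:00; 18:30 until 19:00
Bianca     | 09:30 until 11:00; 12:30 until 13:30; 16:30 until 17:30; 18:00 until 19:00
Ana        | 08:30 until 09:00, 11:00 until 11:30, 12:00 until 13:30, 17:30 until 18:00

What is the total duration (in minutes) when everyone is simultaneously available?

Sven ∩ Bianca: 09:30-11:00, 12:30-13:30, 16:30-17:00, 18:30-19:00.
Sven ∩ Bianca ∩ Ana: 12:30-13:30.
That's a single block of 60 minutes.

60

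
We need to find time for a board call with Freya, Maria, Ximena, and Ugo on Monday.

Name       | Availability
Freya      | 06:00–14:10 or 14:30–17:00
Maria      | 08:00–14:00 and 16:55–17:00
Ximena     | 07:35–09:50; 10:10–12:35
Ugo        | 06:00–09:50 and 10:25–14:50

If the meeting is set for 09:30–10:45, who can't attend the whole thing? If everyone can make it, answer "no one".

Freya: free for 09:30-10:45. Maria: free for 09:30-10:45. Ximena: not fully free for 09:30-10:45. Ugo: not fully free for 09:30-10:45.

Ugo, Ximena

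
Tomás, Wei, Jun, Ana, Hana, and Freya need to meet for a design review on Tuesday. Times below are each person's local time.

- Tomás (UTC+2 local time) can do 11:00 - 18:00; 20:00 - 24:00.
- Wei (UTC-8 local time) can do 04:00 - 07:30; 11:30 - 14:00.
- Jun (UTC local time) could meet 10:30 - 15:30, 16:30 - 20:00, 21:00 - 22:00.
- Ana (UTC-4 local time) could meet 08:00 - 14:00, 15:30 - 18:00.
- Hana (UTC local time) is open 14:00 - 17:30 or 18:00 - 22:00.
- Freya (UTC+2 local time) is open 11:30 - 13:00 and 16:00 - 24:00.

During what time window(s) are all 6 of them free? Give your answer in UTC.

Tomás in UTC: 09:00-16:00, 18:00-22:00 (subtract 2h to convert from UTC+2).
Wei in UTC: 12:00-15:30, 19:30-22:00 (add 8h to convert from UTC-8).
Jun in UTC: 10:30-15:30, 16:30-20:00, 21:00-22:00.
Ana in UTC: 12:00-18:00, 19:30-22:00 (add 4h to convert from UTC-4).
Hana in UTC: 14:00-17:30, 18:00-22:00.
Freya in UTC: 09:30-11:00, 14:00-22:00 (subtract 2h to convert from UTC+2).
Tomás ∩ Wei: 12:00-15:30, 19:30-22:00.
Tomás ∩ Wei ∩ Jun: 12:00-15:30, 19:30-20:00, 21:00-22:00.
Tomás ∩ Wei ∩ Jun ∩ Ana: 12:00-15:30, 19:30-20:00, 21:00-22:00.
Tomás ∩ Wei ∩ Jun ∩ Ana ∩ Hana: 14:00-15:30, 19:30-20:00, 21:00-22:00.
Tomás ∩ Wei ∩ Jun ∩ Ana ∩ Hana ∩ Freya: 14:00-15:30, 19:30-20:00, 21:00-22:00.

14:00-15:30, 19:30-20:00, 21:00-22:00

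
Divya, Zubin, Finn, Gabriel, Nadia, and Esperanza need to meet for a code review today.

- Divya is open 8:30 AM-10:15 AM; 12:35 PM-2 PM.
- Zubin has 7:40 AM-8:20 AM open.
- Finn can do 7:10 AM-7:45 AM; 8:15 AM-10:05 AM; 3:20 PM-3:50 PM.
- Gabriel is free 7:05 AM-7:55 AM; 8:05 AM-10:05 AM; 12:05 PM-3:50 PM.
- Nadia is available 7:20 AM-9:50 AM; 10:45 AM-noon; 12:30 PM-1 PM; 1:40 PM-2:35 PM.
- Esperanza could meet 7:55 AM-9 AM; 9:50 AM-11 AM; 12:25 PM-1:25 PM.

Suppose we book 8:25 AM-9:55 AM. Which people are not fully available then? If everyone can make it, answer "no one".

Divya, Esperanza, Nadia, Zubin

Divya: not fully free for 08:25-09:55. Zubin: not fully free for 08:25-09:55. Finn: free for 08:25-09:55. Gabriel: free for 08:25-09:55. Nadia: not fully free for 08:25-09:55. Esperanza: not fully free for 08:25-09:55.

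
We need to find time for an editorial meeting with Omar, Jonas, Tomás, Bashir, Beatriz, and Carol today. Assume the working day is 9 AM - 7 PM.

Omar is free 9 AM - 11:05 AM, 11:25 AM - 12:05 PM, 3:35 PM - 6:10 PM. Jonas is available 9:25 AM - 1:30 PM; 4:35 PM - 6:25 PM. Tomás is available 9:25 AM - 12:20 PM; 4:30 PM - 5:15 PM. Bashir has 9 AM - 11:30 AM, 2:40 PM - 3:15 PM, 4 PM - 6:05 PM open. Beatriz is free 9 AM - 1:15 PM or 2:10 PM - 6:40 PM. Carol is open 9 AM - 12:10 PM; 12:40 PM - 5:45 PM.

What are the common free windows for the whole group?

09:25-11:05, 11:25-11:30, 16:35-17:15

Omar ∩ Jonas: 09:25-11:05, 11:25-12:05, 16:35-18:10.
Omar ∩ Jonas ∩ Tomás: 09:25-11:05, 11:25-12:05, 16:35-17:15.
Omar ∩ Jonas ∩ Tomás ∩ Bashir: 09:25-11:05, 11:25-11:30, 16:35-17:15.
Omar ∩ Jonas ∩ Tomás ∩ Bashir ∩ Beatriz: 09:25-11:05, 11:25-11:30, 16:35-17:15.
Omar ∩ Jonas ∩ Tomás ∩ Bashir ∩ Beatriz ∩ Carol: 09:25-11:05, 11:25-11:30, 16:35-17:15.
So the common availability across everyone is 09:25-11:05, 11:25-11:30, 16:35-17:15.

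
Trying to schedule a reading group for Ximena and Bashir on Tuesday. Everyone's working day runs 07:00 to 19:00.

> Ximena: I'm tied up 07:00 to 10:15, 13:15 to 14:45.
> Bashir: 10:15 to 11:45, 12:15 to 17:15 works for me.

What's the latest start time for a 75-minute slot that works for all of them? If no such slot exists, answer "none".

Ximena free: 10:15-13:15, 14:45-19:00 (invert busy blocks within the working day).
Bashir free: 10:15-11:45, 12:15-17:15.
Ximena ∩ Bashir: 10:15-11:45, 12:15-13:15, 14:45-17:15.
The last common window of at least 75 minutes is 14:45-17:15; a 75-minute meeting can start as late as 16:00 and still end by 17:15.

16:00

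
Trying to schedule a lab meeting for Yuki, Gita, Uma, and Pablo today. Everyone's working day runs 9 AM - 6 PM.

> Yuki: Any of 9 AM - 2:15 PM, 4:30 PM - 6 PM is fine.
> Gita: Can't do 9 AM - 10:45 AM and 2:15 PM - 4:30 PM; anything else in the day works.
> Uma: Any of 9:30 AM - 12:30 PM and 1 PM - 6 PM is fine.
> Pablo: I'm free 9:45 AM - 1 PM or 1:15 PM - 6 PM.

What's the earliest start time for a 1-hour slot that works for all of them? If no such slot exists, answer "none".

Yuki free: 09:00-14:15, 16:30-18:00.
Gita free: 10:45-14:15, 16:30-18:00 (invert busy blocks within the working day).
Uma free: 09:30-12:30, 13:00-18:00.
Pablo free: 09:45-13:00, 13:15-18:00.
Yuki ∩ Gita: 10:45-14:15, 16:30-18:00.
Yuki ∩ Gita ∩ Uma: 10:45-12:30, 13:00-14:15, 16:30-18:00.
Yuki ∩ Gita ∩ Uma ∩ Pablo: 10:45-12:30, 13:15-14:15, 16:30-18:00.
The first common window of at least 60 minutes is 10:45-12:30, so the earliest start is 10:45.

10:45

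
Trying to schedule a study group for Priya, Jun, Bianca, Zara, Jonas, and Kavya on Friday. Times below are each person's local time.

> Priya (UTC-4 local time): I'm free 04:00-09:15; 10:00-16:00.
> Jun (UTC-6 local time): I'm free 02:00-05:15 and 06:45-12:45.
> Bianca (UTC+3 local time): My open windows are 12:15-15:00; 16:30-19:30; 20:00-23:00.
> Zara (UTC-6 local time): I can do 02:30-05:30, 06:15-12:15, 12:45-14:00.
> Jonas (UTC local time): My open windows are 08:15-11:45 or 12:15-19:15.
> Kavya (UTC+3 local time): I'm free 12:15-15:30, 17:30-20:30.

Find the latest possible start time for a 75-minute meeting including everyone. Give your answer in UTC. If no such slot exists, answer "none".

15:15

Priya in UTC: 08:00-13:15, 14:00-20:00 (add 4h to convert from UTC-4).
Jun in UTC: 08:00-11:15, 12:45-18:45 (add 6h to convert from UTC-6).
Bianca in UTC: 09:15-12:00, 13:30-16:30, 17:00-20:00 (subtract 3h to convert from UTC+3).
Zara in UTC: 08:30-11:30, 12:15-18:15, 18:45-20:00 (add 6h to convert from UTC-6).
Jonas in UTC: 08:15-11:45, 12:15-19:15.
Kavya in UTC: 09:15-12:30, 14:30-17:30 (subtract 3h to convert from UTC+3).
Priya ∩ Jun: 08:00-11:15, 12:45-13:15, 14:00-18:45.
Priya ∩ Jun ∩ Bianca: 09:15-11:15, 14:00-16:30, 17:00-18:45.
Priya ∩ Jun ∩ Bianca ∩ Zara: 09:15-11:15, 14:00-16:30, 17:00-18:15.
Priya ∩ Jun ∩ Bianca ∩ Zara ∩ Jonas: 09:15-11:15, 14:00-16:30, 17:00-18:15.
Priya ∩ Jun ∩ Bianca ∩ Zara ∩ Jonas ∩ Kavya: 09:15-11:15, 14:30-16:30, 17:00-17:30.
The last common window of at least 75 minutes is 14:30-16:30; a 75-minute meeting can start as late as 15:15 and still end by 16:30.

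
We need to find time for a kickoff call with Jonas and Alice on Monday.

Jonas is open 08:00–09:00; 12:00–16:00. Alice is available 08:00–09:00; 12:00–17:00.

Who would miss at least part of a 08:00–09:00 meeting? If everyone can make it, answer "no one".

Jonas: free for 08:00-09:00. Alice: free for 08:00-09:00.

no one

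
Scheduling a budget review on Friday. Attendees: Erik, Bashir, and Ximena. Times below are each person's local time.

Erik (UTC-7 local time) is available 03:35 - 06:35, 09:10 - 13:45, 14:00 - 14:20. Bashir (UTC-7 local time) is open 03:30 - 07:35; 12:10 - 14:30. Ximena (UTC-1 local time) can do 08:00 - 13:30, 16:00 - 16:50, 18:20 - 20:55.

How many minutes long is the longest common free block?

180

Erik in UTC: 10:35-13:35, 16:10-20:45, 21:00-21:20 (add 7h to convert from UTC-7).
Bashir in UTC: 10:30-14:35, 19:10-21:30 (add 7h to convert from UTC-7).
Ximena in UTC: 09:00-14:30, 17:00-17:50, 19:20-21:55 (add 1h to convert from UTC-1).
Erik ∩ Bashir: 10:35-13:35, 19:10-20:45, 21:00-21:20.
Erik ∩ Bashir ∩ Ximena: 10:35-13:35, 19:20-20:45, 21:00-21:20.
So the common availability across everyone is 10:35-13:35, 19:20-20:45, 21:00-21:20.
The longest is 10:35-13:35 at 180 minutes.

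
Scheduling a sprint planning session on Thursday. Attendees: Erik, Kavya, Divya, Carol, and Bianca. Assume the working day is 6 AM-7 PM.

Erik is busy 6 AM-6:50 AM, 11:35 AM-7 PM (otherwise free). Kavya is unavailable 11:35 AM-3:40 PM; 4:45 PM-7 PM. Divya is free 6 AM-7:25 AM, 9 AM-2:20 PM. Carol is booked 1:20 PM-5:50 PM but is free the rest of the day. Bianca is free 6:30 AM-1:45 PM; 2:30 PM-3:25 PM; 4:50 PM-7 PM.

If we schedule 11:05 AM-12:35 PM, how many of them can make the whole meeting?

Erik free: 06:50-11:35 (invert busy blocks within the working day).
Kavya free: 06:00-11:35, 15:40-16:45 (invert busy blocks within the working day).
Divya free: 06:00-07:25, 09:00-14:20.
Carol free: 06:00-13:20, 17:50-19:00 (invert busy blocks within the working day).
Bianca free: 06:30-13:45, 14:30-15:25, 16:50-19:00.
Divya, Carol, and Bianca can make the full 11:05-12:35 slot — that's 3.

3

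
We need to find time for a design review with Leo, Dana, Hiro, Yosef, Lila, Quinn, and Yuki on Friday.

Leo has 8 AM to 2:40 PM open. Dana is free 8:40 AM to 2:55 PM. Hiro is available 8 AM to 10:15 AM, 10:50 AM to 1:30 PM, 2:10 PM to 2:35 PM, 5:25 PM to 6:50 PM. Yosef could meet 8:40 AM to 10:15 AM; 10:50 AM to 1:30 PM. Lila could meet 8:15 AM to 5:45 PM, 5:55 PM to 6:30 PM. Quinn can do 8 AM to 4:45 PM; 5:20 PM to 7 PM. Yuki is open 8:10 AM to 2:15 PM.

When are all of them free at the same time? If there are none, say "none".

08:40-10:15, 10:50-13:30

Leo ∩ Dana: 08:40-14:40.
Leo ∩ Dana ∩ Hiro: 08:40-10:15, 10:50-13:30, 14:10-14:35.
Leo ∩ Dana ∩ Hiro ∩ Yosef: 08:40-10:15, 10:50-13:30.
Leo ∩ Dana ∩ Hiro ∩ Yosef ∩ Lila: 08:40-10:15, 10:50-13:30.
Leo ∩ Dana ∩ Hiro ∩ Yosef ∩ Lila ∩ Quinn: 08:40-10:15, 10:50-13:30.
Leo ∩ Dana ∩ Hiro ∩ Yosef ∩ Lila ∩ Quinn ∩ Yuki: 08:40-10:15, 10:50-13:30.
So the common availability across everyone is 08:40-10:15, 10:50-13:30.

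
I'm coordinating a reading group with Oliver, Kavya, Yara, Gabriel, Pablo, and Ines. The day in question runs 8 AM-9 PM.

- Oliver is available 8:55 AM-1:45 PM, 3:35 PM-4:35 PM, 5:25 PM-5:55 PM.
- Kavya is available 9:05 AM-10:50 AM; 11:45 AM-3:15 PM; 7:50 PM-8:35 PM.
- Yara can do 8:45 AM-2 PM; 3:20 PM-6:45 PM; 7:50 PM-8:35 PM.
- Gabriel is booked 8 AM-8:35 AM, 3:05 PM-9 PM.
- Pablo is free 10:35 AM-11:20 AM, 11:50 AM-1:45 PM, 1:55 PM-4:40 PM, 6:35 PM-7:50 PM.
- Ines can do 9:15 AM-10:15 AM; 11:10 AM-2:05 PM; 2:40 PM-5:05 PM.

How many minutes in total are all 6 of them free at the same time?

115

Oliver free: 08:55-13:45, 15:35-16:35, 17:25-17:55.
Kavya free: 09:05-10:50, 11:45-15:15, 19:50-20:35.
Yara free: 08:45-14:00, 15:20-18:45, 19:50-20:35.
Gabriel free: 08:35-15:05 (invert busy blocks within the working day).
Pablo free: 10:35-11:20, 11:50-13:45, 13:55-16:40, 18:35-19:50.
Ines free: 09:15-10:15, 11:10-14:05, 14:40-17:05.
Oliver ∩ Kavya: 09:05-10:50, 11:45-13:45.
Oliver ∩ Kavya ∩ Yara: 09:05-10:50, 11:45-13:45.
Oliver ∩ Kavya ∩ Yara ∩ Gabriel: 09:05-10:50, 11:45-13:45.
Oliver ∩ Kavya ∩ Yara ∩ Gabriel ∩ Pablo: 10:35-10:50, 11:50-13:45.
Oliver ∩ Kavya ∩ Yara ∩ Gabriel ∩ Pablo ∩ Ines: 11:50-13:45.
That's a single block of 115 minutes.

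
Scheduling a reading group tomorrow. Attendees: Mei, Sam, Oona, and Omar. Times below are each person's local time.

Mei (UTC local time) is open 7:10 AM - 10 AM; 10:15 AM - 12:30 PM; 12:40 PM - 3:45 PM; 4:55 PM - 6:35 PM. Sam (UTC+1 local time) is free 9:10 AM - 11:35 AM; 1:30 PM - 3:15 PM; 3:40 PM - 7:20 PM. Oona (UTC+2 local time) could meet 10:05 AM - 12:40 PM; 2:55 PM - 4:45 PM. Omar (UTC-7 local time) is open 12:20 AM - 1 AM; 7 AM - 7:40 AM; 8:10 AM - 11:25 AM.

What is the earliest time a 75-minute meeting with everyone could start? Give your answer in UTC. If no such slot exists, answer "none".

none

Mei in UTC: 07:10-10:00, 10:15-12:30, 12:40-15:45, 16:55-18:35.
Sam in UTC: 08:10-10:35, 12:30-14:15, 14:40-18:20 (subtract 1h to convert from UTC+1).
Oona in UTC: 08:05-10:40, 12:55-14:45 (subtract 2h to convert from UTC+2).
Omar in UTC: 07:20-08:00, 14:00-14:40, 15:10-18:25 (add 7h to convert from UTC-7).
Mei ∩ Sam: 08:10-10:00, 10:15-10:35, 12:40-14:15, 14:40-15:45, 16:55-18:20.
Mei ∩ Sam ∩ Oona: 08:10-10:00, 10:15-10:35, 12:55-14:15, 14:40-14:45.
Mei ∩ Sam ∩ Oona ∩ Omar: 14:00-14:15.
No common window is at least 75 minutes long.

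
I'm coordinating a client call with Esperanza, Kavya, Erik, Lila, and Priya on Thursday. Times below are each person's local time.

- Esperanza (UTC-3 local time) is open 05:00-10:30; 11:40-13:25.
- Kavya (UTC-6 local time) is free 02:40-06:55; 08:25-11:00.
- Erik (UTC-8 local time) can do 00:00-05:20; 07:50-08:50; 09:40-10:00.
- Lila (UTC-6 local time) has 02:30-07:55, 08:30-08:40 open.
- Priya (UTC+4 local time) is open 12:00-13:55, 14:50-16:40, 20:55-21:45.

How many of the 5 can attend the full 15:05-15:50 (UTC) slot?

Esperanza in UTC: 08:00-13:30, 14:40-16:25 (add 3h to convert from UTC-3).
Kavya in UTC: 08:40-12:55, 14:25-17:00 (add 6h to convert from UTC-6).
Erik in UTC: 08:00-13:20, 15:50-16:50, 17:40-18:00 (add 8h to convert from UTC-8).
Lila in UTC: 08:30-13:55, 14:30-14:40 (add 6h to convert from UTC-6).
Priya in UTC: 08:00-09:55, 10:50-12:40, 16:55-17:45 (subtract 4h to convert from UTC+4).
Esperanza and Kavya can make the full 15:05-15:50 slot — that's 2.

2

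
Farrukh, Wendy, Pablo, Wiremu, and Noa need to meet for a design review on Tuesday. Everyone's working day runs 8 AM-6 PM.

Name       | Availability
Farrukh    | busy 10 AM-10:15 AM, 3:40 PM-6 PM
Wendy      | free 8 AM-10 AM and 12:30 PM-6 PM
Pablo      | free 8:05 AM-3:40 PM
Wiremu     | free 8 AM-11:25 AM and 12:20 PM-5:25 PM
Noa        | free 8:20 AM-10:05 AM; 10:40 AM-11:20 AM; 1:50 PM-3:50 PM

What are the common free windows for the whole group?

08:20-10:00, 13:50-15:40

Farrukh free: 08:00-10:00, 10:15-15:40 (invert busy blocks within the working day).
Wendy free: 08:00-10:00, 12:30-18:00.
Pablo free: 08:05-15:40.
Wiremu free: 08:00-11:25, 12:20-17:25.
Noa free: 08:20-10:05, 10:40-11:20, 13:50-15:50.
Farrukh ∩ Wendy: 08:00-10:00, 12:30-15:40.
Farrukh ∩ Wendy ∩ Pablo: 08:05-10:00, 12:30-15:40.
Farrukh ∩ Wendy ∩ Pablo ∩ Wiremu: 08:05-10:00, 12:30-15:40.
Farrukh ∩ Wendy ∩ Pablo ∩ Wiremu ∩ Noa: 08:20-10:00, 13:50-15:40.
Those are the intersection windows.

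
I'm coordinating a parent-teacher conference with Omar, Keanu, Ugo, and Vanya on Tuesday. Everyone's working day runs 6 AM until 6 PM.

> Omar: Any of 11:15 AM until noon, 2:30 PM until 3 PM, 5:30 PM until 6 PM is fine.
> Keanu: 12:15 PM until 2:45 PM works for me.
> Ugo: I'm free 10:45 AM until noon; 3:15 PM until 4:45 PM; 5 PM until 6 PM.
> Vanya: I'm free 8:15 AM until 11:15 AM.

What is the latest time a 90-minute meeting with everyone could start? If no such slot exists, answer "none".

none

Omar ∩ Keanu: 14:30-14:45.
Omar ∩ Keanu ∩ Ugo: ∅.
Omar ∩ Keanu ∩ Ugo ∩ Vanya: ∅.
There is no time when everyone is free.
No common window is at least 90 minutes long.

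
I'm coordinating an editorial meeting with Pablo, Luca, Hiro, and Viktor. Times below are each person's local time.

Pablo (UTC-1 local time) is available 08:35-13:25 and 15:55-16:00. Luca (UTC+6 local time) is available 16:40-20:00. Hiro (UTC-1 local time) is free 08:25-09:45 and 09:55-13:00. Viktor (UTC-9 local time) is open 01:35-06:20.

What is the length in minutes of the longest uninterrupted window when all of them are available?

Pablo in UTC: 09:35-14:25, 16:55-17:00 (add 1h to convert from UTC-1).
Luca in UTC: 10:40-14:00 (subtract 6h to convert from UTC+6).
Hiro in UTC: 09:25-10:45, 10:55-14:00 (add 1h to convert from UTC-1).
Viktor in UTC: 10:35-15:20 (add 9h to convert from UTC-9).
Pablo ∩ Luca: 10:40-14:00.
Pablo ∩ Luca ∩ Hiro: 10:40-10:45, 10:55-14:00.
Pablo ∩ Luca ∩ Hiro ∩ Viktor: 10:40-10:45, 10:55-14:00.
Those are the intersection windows.
The longest is 10:55-14:00 at 185 minutes.

185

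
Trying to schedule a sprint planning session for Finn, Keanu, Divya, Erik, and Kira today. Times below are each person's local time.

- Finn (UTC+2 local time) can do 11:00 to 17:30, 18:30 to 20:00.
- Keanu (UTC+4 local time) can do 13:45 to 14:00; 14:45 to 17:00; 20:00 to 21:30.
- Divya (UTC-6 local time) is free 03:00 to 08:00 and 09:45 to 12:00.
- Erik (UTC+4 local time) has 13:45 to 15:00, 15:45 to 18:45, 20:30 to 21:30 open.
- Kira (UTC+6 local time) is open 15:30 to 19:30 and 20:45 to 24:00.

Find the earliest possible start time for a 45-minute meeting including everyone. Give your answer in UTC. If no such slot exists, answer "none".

11:45

Finn in UTC: 09:00-15:30, 16:30-18:00 (subtract 2h to convert from UTC+2).
Keanu in UTC: 09:45-10:00, 10:45-13:00, 16:00-17:30 (subtract 4h to convert from UTC+4).
Divya in UTC: 09:00-14:00, 15:45-18:00 (add 6h to convert from UTC-6).
Erik in UTC: 09:45-11:00, 11:45-14:45, 16:30-17:30 (subtract 4h to convert from UTC+4).
Kira in UTC: 09:30-13:30, 14:45-18:00 (subtract 6h to convert from UTC+6).
Finn ∩ Keanu: 09:45-10:00, 10:45-13:00, 16:30-17:30.
Finn ∩ Keanu ∩ Divya: 09:45-10:00, 10:45-13:00, 16:30-17:30.
Finn ∩ Keanu ∩ Divya ∩ Erik: 09:45-10:00, 10:45-11:00, 11:45-13:00, 16:30-17:30.
Finn ∩ Keanu ∩ Divya ∩ Erik ∩ Kira: 09:45-10:00, 10:45-11:00, 11:45-13:00, 16:30-17:30.
The first common window of at least 45 minutes is 11:45-13:00, so the earliest start is 11:45.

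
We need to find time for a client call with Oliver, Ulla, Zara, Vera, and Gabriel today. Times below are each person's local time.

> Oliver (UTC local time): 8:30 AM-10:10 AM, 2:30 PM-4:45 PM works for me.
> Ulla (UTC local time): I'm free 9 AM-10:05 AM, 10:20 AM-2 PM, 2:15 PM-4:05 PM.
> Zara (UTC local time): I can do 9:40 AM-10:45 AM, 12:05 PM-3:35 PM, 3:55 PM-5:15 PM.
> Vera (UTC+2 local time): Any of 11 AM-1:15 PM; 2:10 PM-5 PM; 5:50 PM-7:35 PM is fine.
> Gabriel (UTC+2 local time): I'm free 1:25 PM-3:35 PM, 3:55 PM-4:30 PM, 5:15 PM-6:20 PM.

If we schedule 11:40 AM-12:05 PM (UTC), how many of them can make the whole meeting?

Oliver in UTC: 08:30-10:10, 14:30-16:45.
Ulla in UTC: 09:00-10:05, 10:20-14:00, 14:15-16:05.
Zara in UTC: 09:40-10:45, 12:05-15:35, 15:55-17:15.
Vera in UTC: 09:00-11:15, 12:10-15:00, 15:50-17:35 (subtract 2h to convert from UTC+2).
Gabriel in UTC: 11:25-13:35, 13:55-14:30, 15:15-16:20 (subtract 2h to convert from UTC+2).
Ulla and Gabriel can make the full 11:40-12:05 slot — that's 2.

2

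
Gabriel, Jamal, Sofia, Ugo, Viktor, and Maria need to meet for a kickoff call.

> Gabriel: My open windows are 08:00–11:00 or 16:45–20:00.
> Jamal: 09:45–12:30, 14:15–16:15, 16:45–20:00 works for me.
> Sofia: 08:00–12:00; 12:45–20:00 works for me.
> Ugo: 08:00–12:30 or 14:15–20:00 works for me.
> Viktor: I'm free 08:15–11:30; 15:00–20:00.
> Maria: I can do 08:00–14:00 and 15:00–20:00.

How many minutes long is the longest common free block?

195

Gabriel ∩ Jamal: 09:45-11:00, 16:45-20:00.
Gabriel ∩ Jamal ∩ Sofia: 09:45-11:00, 16:45-20:00.
Gabriel ∩ Jamal ∩ Sofia ∩ Ugo: 09:45-11:00, 16:45-20:00.
Gabriel ∩ Jamal ∩ Sofia ∩ Ugo ∩ Viktor: 09:45-11:00, 16:45-20:00.
Gabriel ∩ Jamal ∩ Sofia ∩ Ugo ∩ Viktor ∩ Maria: 09:45-11:00, 16:45-20:00.
The longest is 16:45-20:00 at 195 minutes.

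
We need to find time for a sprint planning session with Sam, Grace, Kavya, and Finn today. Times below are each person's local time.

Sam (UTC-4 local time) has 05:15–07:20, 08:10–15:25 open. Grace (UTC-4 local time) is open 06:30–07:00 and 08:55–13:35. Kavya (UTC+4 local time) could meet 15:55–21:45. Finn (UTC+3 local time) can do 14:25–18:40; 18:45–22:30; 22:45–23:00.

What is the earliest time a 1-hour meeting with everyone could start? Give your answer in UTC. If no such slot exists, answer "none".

Sam in UTC: 09:15-11:20, 12:10-19:25 (add 4h to convert from UTC-4).
Grace in UTC: 10:30-11:00, 12:55-17:35 (add 4h to convert from UTC-4).
Kavya in UTC: 11:55-17:45 (subtract 4h to convert from UTC+4).
Finn in UTC: 11:25-15:40, 15:45-19:30, 19:45-20:00 (subtract 3h to convert from UTC+3).
Sam ∩ Grace: 10:30-11:00, 12:55-17:35.
Sam ∩ Grace ∩ Kavya: 12:55-17:35.
Sam ∩ Grace ∩ Kavya ∩ Finn: 12:55-15:40, 15:45-17:35.
The first common window of at least 60 minutes is 12:55-15:40, so the earliest start is 12:55.

12:55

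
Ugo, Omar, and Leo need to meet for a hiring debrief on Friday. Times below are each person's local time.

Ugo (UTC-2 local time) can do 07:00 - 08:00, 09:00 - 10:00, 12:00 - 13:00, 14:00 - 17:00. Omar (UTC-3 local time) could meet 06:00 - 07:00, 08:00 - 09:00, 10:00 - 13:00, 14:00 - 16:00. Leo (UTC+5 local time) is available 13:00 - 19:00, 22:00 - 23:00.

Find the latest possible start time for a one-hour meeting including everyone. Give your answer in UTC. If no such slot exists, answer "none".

17:00

Ugo in UTC: 09:00-10:00, 11:00-12:00, 14:00-15:00, 16:00-19:00 (add 2h to convert from UTC-2).
Omar in UTC: 09:00-10:00, 11:00-12:00, 13:00-16:00, 17:00-19:00 (add 3h to convert from UTC-3).
Leo in UTC: 08:00-14:00, 17:00-18:00 (subtract 5h to convert from UTC+5).
Ugo ∩ Omar: 09:00-10:00, 11:00-12:00, 14:00-15:00, 17:00-19:00.
Ugo ∩ Omar ∩ Leo: 09:00-10:00, 11:00-12:00, 17:00-18:00.
The last common window of at least 60 minutes is 17:00-18:00; a 60-minute meeting can start as late as 17:00 and still end by 18:00.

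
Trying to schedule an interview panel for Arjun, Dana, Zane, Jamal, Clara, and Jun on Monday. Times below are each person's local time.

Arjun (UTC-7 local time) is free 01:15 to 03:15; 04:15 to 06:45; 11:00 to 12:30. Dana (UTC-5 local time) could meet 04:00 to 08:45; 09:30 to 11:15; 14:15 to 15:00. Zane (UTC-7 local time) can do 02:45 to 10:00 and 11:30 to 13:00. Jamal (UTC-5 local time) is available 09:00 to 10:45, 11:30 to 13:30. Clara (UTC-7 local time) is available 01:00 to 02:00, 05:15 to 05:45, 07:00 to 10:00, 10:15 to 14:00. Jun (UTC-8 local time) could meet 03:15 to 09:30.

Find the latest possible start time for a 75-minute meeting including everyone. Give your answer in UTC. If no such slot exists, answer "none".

none

Arjun in UTC: 08:15-10:15, 11:15-13:45, 18:00-19:30 (add 7h to convert from UTC-7).
Dana in UTC: 09:00-13:45, 14:30-16:15, 19:15-20:00 (add 5h to convert from UTC-5).
Zane in UTC: 09:45-17:00, 18:30-20:00 (add 7h to convert from UTC-7).
Jamal in UTC: 14:00-15:45, 16:30-18:30 (add 5h to convert from UTC-5).
Clara in UTC: 08:00-09:00, 12:15-12:45, 14:00-17:00, 17:15-21:00 (add 7h to convert from UTC-7).
Jun in UTC: 11:15-17:30 (add 8h to convert from UTC-8).
Arjun ∩ Dana: 09:00-10:15, 11:15-13:45, 19:15-19:30.
Arjun ∩ Dana ∩ Zane: 09:45-10:15, 11:15-13:45, 19:15-19:30.
Arjun ∩ Dana ∩ Zane ∩ Jamal: ∅.
Arjun ∩ Dana ∩ Zane ∩ Jamal ∩ Clara: ∅.
Arjun ∩ Dana ∩ Zane ∩ Jamal ∩ Clara ∩ Jun: ∅.
There is no time when everyone is free.
No common window is at least 75 minutes long.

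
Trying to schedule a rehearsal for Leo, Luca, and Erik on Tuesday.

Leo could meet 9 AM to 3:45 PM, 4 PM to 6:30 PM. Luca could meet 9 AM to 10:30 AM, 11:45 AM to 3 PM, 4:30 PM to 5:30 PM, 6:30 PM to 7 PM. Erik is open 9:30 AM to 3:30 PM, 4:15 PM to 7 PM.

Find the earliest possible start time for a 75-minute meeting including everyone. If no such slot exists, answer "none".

11:45

Leo ∩ Luca: 09:00-10:30, 11:45-15:00, 16:30-17:30.
Leo ∩ Luca ∩ Erik: 09:30-10:30, 11:45-15:00, 16:30-17:30.
So the common availability across everyone is 09:30-10:30, 11:45-15:00, 16:30-17:30.
The first common window of at least 75 minutes is 11:45-15:00, so the earliest start is 11:45.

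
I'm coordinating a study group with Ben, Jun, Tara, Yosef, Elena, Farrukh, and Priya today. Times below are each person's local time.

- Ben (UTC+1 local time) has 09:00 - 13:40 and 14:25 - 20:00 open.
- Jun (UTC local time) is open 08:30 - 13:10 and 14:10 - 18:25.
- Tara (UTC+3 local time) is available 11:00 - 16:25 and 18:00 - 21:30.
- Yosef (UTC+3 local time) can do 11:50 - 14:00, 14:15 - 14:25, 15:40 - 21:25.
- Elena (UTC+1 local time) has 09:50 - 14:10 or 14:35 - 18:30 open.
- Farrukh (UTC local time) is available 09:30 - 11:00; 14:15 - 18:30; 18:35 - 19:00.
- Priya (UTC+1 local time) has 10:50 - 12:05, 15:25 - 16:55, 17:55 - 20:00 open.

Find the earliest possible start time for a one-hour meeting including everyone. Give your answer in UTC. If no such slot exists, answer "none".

09:50

Ben in UTC: 08:00-12:40, 13:25-19:00 (subtract 1h to convert from UTC+1).
Jun in UTC: 08:30-13:10, 14:10-18:25.
Tara in UTC: 08:00-13:25, 15:00-18:30 (subtract 3h to convert from UTC+3).
Yosef in UTC: 08:50-11:00, 11:15-11:25, 12:40-18:25 (subtract 3h to convert from UTC+3).
Elena in UTC: 08:50-13:10, 13:35-17:30 (subtract 1h to convert from UTC+1).
Farrukh in UTC: 09:30-11:00, 14:15-18:30, 18:35-19:00.
Priya in UTC: 09:50-11:05, 14:25-15:55, 16:55-19:00 (subtract 1h to convert from UTC+1).
Ben ∩ Jun: 08:30-12:40, 14:10-18:25.
Ben ∩ Jun ∩ Tara: 08:30-12:40, 15:00-18:25.
Ben ∩ Jun ∩ Tara ∩ Yosef: 08:50-11:00, 11:15-11:25, 15:00-18:25.
Ben ∩ Jun ∩ Tara ∩ Yosef ∩ Elena: 08:50-11:00, 11:15-11:25, 15:00-17:30.
Ben ∩ Jun ∩ Tara ∩ Yosef ∩ Elena ∩ Farrukh: 09:30-11:00, 15:00-17:30.
Ben ∩ Jun ∩ Tara ∩ Yosef ∩ Elena ∩ Farrukh ∩ Priya: 09:50-11:00, 15:00-15:55, 16:55-17:30.
So the common availability across everyone is 09:50-11:00, 15:00-15:55, 16:55-17:30.
The first common window of at least 60 minutes is 09:50-11:00, so the earliest start is 09:50.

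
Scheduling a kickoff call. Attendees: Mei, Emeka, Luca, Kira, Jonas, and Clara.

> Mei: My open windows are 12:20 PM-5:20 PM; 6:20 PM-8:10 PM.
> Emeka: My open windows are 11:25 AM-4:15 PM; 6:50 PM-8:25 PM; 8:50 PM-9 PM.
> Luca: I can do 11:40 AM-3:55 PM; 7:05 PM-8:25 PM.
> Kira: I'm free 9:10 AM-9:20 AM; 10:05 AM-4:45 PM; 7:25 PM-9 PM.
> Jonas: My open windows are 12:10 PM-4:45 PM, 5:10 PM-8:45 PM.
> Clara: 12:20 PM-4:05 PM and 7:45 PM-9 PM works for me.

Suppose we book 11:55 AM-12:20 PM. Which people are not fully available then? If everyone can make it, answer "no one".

Clara, Jonas, Mei

Mei: not fully free for 11:55-12:20. Emeka: free for 11:55-12:20. Luca: free for 11:55-12:20. Kira: free for 11:55-12:20. Jonas: not fully free for 11:55-12:20. Clara: not fully free for 11:55-12:20.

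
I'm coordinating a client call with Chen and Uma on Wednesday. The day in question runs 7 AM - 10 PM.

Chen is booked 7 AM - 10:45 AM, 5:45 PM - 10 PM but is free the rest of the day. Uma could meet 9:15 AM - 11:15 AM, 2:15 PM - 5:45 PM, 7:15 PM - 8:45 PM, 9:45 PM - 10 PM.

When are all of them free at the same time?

Chen free: 10:45-17:45 (invert busy blocks within the working day).
Uma free: 09:15-11:15, 14:15-17:45, 19:15-20:45, 21:45-22:00.
Chen ∩ Uma: 10:45-11:15, 14:15-17:45.

10:45-11:15, 14:15-17:45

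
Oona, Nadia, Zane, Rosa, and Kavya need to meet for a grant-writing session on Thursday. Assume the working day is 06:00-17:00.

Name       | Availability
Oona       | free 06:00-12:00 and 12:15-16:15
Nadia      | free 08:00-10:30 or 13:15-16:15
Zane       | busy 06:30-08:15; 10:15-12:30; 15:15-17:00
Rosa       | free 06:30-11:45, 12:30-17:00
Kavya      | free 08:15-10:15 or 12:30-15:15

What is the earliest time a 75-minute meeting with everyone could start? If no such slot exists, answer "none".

08:15

Oona free: 06:00-12:00, 12:15-16:15.
Nadia free: 08:00-10:30, 13:15-16:15.
Zane free: 06:00-06:30, 08:15-10:15, 12:30-15:15 (invert busy blocks within the working day).
Rosa free: 06:30-11:45, 12:30-17:00.
Kavya free: 08:15-10:15, 12:30-15:15.
Oona ∩ Nadia: 08:00-10:30, 13:15-16:15.
Oona ∩ Nadia ∩ Zane: 08:15-10:15, 13:15-15:15.
Oona ∩ Nadia ∩ Zane ∩ Rosa: 08:15-10:15, 13:15-15:15.
Oona ∩ Nadia ∩ Zane ∩ Rosa ∩ Kavya: 08:15-10:15, 13:15-15:15.
The first common window of at least 75 minutes is 08:15-10:15, so the earliest start is 08:15.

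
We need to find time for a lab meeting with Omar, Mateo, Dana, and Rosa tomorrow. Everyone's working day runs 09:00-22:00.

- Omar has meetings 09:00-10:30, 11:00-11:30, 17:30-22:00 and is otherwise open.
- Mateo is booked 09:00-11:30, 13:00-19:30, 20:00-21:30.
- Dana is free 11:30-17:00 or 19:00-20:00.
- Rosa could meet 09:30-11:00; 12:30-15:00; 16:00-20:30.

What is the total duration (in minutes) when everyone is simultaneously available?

Omar free: 10:30-11:00, 11:30-17:30 (invert busy blocks within the working day).
Mateo free: 11:30-13:00, 19:30-20:00, 21:30-22:00 (invert busy blocks within the working day).
Dana free: 11:30-17:00, 19:00-20:00.
Rosa free: 09:30-11:00, 12:30-15:00, 16:00-20:30.
Omar ∩ Mateo: 11:30-13:00.
Omar ∩ Mateo ∩ Dana: 11:30-13:00.
Omar ∩ Mateo ∩ Dana ∩ Rosa: 12:30-13:00.
So the common availability across everyone is 12:30-13:00.
That's a single block of 30 minutes.

30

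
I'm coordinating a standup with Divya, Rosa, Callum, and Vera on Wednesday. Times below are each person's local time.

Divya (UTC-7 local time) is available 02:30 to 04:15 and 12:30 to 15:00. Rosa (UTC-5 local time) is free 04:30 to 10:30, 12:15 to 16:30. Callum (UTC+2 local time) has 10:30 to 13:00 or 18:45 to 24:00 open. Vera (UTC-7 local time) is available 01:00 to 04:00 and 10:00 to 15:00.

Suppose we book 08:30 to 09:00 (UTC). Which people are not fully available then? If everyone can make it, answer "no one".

Divya, Rosa

Divya in UTC: 09:30-11:15, 19:30-22:00 (add 7h to convert from UTC-7).
Rosa in UTC: 09:30-15:30, 17:15-21:30 (add 5h to convert from UTC-5).
Callum in UTC: 08:30-11:00, 16:45-22:00 (subtract 2h to convert from UTC+2).
Vera in UTC: 08:00-11:00, 17:00-22:00 (add 7h to convert from UTC-7).
Divya: not fully free for 08:30-09:00. Rosa: not fully free for 08:30-09:00. Callum: free for 08:30-09:00. Vera: free for 08:30-09:00.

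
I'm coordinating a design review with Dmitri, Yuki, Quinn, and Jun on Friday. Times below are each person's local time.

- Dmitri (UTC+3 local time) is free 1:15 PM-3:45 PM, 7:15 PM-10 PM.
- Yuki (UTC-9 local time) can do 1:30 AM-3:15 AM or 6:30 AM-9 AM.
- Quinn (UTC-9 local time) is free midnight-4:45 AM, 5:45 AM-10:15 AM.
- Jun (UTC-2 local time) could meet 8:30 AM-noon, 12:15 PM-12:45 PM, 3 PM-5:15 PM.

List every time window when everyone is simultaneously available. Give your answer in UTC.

10:30-12:15, 17:00-18:00

Dmitri in UTC: 10:15-12:45, 16:15-19:00 (subtract 3h to convert from UTC+3).
Yuki in UTC: 10:30-12:15, 15:30-18:00 (add 9h to convert from UTC-9).
Quinn in UTC: 09:00-13:45, 14:45-19:15 (add 9h to convert from UTC-9).
Jun in UTC: 10:30-14:00, 14:15-14:45, 17:00-19:15 (add 2h to convert from UTC-2).
Dmitri ∩ Yuki: 10:30-12:15, 16:15-18:00.
Dmitri ∩ Yuki ∩ Quinn: 10:30-12:15, 16:15-18:00.
Dmitri ∩ Yuki ∩ Quinn ∩ Jun: 10:30-12:15, 17:00-18:00.
So the common availability across everyone is 10:30-12:15, 17:00-18:00.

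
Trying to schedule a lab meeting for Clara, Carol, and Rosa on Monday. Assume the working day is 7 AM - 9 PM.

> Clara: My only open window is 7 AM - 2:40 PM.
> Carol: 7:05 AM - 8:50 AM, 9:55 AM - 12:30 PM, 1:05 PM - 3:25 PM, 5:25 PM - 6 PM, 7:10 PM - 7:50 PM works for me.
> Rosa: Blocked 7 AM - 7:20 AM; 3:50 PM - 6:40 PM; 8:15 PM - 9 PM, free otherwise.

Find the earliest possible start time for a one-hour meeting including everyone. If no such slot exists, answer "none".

Clara free: 07:00-14:40.
Carol free: 07:05-08:50, 09:55-12:30, 13:05-15:25, 17:25-18:00, 19:10-19:50.
Rosa free: 07:20-15:50, 18:40-20:15 (invert busy blocks within the working day).
Clara ∩ Carol: 07:05-08:50, 09:55-12:30, 13:05-14:40.
Clara ∩ Carol ∩ Rosa: 07:20-08:50, 09:55-12:30, 13:05-14:40.
The first common window of at least 60 minutes is 07:20-08:50, so the earliest start is 07:20.

07:20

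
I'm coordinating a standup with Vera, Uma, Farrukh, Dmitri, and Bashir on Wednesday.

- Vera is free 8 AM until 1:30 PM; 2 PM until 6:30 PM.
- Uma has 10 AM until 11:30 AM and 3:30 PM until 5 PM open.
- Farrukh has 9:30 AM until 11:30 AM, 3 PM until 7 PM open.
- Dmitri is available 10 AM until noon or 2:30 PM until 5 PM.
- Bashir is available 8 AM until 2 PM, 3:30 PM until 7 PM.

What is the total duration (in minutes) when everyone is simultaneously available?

Vera ∩ Uma: 10:00-11:30, 15:30-17:00.
Vera ∩ Uma ∩ Farrukh: 10:00-11:30, 15:30-17:00.
Vera ∩ Uma ∩ Farrukh ∩ Dmitri: 10:00-11:30, 15:30-17:00.
Vera ∩ Uma ∩ Farrukh ∩ Dmitri ∩ Bashir: 10:00-11:30, 15:30-17:00.
Summing the common windows: 90 + 90 = 180 minutes.

180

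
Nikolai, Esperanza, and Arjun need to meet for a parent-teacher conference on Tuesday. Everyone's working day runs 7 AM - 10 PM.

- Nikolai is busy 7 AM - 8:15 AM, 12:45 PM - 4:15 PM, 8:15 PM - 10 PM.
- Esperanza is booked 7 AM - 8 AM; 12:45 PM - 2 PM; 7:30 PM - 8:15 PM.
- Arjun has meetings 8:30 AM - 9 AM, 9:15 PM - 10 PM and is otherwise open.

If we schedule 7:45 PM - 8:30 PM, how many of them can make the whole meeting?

Nikolai free: 08:15-12:45, 16:15-20:15 (invert busy blocks within the working day).
Esperanza free: 08:00-12:45, 14:00-19:30, 20:15-22:00 (invert busy blocks within the working day).
Arjun free: 07:00-08:30, 09:00-21:15 (invert busy blocks within the working day).
Arjun can make the full 19:45-20:30 slot — that's 1.

1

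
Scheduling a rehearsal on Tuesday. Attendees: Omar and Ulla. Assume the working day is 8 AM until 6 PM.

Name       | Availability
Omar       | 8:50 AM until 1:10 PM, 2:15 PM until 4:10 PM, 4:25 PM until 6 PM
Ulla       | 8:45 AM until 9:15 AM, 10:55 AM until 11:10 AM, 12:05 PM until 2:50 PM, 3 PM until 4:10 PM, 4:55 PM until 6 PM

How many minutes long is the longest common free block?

70

Omar ∩ Ulla: 08:50-09:15, 10:55-11:10, 12:05-13:10, 14:15-14:50, 15:00-16:10, 16:55-18:00.
The longest is 15:00-16:10 at 70 minutes.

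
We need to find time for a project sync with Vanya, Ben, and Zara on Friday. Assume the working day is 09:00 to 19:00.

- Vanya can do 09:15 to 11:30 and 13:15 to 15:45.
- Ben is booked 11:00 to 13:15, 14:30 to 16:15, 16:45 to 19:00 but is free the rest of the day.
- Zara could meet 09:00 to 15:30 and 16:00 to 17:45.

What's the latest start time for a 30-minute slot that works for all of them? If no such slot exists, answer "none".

14:00

Vanya free: 09:15-11:30, 13:15-15:45.
Ben free: 09:00-11:00, 13:15-14:30, 16:15-16:45 (invert busy blocks within the working day).
Zara free: 09:00-15:30, 16:00-17:45.
Vanya ∩ Ben: 09:15-11:00, 13:15-14:30.
Vanya ∩ Ben ∩ Zara: 09:15-11:00, 13:15-14:30.
The last common window of at least 30 minutes is 13:15-14:30; a 30-minute meeting can start as late as 14:00 and still end by 14:30.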